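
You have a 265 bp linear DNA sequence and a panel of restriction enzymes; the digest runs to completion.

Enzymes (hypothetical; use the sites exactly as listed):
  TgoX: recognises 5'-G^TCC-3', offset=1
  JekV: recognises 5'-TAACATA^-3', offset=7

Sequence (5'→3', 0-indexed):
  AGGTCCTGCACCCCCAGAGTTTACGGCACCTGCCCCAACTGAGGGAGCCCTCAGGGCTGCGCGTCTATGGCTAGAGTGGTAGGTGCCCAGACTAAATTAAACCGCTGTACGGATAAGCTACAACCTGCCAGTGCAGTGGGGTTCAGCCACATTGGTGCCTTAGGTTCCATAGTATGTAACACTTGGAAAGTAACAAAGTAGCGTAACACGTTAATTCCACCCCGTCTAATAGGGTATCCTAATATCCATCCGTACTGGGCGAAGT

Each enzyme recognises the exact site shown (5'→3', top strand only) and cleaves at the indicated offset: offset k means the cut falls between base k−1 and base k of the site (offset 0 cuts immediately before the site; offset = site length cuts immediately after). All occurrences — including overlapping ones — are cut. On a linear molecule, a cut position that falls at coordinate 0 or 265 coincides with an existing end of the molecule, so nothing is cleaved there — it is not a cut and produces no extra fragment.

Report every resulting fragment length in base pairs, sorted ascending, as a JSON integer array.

Scan for sites:
  TgoX GTCC/1: at [2] ⇒ [3]
  JekV (TAACATA, off=7): no sites

All cut coordinates (distinct, sorted): [3]

Fragment lengths:
  [0,3): 3 bp
  [3,265): 262 bp

[3,262]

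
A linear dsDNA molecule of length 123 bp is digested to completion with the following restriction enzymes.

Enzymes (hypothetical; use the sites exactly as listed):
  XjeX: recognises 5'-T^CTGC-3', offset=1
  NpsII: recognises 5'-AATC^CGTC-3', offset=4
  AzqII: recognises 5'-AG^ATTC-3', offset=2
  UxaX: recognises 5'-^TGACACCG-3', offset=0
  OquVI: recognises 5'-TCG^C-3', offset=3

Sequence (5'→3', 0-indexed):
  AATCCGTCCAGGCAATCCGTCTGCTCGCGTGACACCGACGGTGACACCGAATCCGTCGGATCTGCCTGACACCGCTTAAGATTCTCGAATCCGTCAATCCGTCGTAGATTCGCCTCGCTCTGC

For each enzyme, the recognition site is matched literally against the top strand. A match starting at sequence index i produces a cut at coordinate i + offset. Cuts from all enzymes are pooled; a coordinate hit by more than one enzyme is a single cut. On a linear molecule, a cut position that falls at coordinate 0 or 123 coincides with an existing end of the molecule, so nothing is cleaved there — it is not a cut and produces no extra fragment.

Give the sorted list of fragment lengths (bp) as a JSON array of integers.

[2,2,3,4,4,5,5,5,7,8,8,8,11,12,12,13,14]

Per-enzyme occurrences:
  XjeX TCTGC/1: at [19, 60, 118] ⇒ [20, 61, 119]
  NpsII AATCCGTC/4: at [0, 13, 49, 87, 95] ⇒ [4, 17, 53, 91, 99]
  AzqII AGATTC/2: at [78, 105] ⇒ [80, 107]
  UxaX TGACACCG/0: at [29, 41, 66] ⇒ [29, 41, 66]
  OquVI TCGC/3: at [24, 109, 114] ⇒ [27, 112, 117]

Pooled cuts: [4, 17, 20, 27, 29, 41, 53, 61, 66, 80, 91, 99, 107, 112, 117, 119]

Fragments:
  [0,4): 4 bp
  [4,17): 13 bp
  [17,20): 3 bp
  [20,27): 7 bp
  [27,29): 2 bp
  [29,41): 12 bp
  [41,53): 12 bp
  [53,61): 8 bp
  [61,66): 5 bp
  [66,80): 14 bp
  [80,91): 11 bp
  [91,99): 8 bp
  [99,107): 8 bp
  [107,112): 5 bp
  [112,117): 5 bp
  [117,119): 2 bp
  [119,123): 4 bp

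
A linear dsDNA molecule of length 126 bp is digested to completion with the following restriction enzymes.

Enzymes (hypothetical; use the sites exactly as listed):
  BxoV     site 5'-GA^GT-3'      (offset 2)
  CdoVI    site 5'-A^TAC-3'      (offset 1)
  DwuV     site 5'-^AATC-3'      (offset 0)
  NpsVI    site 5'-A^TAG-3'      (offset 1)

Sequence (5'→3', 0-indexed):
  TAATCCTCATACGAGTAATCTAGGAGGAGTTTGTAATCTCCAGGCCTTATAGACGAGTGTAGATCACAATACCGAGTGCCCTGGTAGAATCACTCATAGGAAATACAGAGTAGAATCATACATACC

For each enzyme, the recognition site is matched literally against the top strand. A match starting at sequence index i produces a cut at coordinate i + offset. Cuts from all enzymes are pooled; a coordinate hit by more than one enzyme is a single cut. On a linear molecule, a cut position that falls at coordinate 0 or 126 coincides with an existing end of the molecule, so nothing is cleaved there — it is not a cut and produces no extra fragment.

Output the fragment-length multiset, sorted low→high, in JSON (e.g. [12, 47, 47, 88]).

[1,2,4,4,4,5,5,6,6,6,7,7,8,9,12,12,13,15]

Scan for sites:
  BxoV GAGT/2: at [12, 26, 54, 73, 107] ⇒ [14, 28, 56, 75, 109]
  CdoVI ATAC/1: at [8, 68, 102, 117, 121] ⇒ [9, 69, 103, 118, 122]
  DwuV AATC/0: at [1, 16, 34, 87, 113] ⇒ [1, 16, 34, 87, 113]
  NpsVI ATAG/1: at [48, 95] ⇒ [49, 96]

Pooled cuts: [1, 9, 14, 16, 28, 34, 49, 56, 69, 75, 87, 96, 103, 109, 113, 118, 122]

Fragment lengths:
  [0,1): 1 bp
  [1,9): 8 bp
  [9,14): 5 bp
  [14,16): 2 bp
  [16,28): 12 bp
  [28,34): 6 bp
  [34,49): 15 bp
  [49,56): 7 bp
  [56,69): 13 bp
  [69,75): 6 bp
  [75,87): 12 bp
  [87,96): 9 bp
  [96,103): 7 bp
  [103,109): 6 bp
  [109,113): 4 bp
  [113,118): 5 bp
  [118,122): 4 bp
  [122,126): 4 bp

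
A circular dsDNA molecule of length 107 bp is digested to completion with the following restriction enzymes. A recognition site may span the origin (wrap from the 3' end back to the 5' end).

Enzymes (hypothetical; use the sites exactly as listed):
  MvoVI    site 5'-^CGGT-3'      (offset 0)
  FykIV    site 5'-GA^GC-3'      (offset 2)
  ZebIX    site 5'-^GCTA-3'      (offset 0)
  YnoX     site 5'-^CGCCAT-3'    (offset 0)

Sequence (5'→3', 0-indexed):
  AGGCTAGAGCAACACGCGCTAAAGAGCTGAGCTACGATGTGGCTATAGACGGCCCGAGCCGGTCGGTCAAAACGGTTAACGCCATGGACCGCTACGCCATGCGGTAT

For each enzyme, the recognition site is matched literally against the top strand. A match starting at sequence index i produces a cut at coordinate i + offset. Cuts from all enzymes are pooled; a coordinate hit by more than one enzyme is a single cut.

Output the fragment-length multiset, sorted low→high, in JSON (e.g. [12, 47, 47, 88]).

[2,4,4,5,6,7,7,8,8,9,9,11,11,16]

Scan for sites:
  MvoVI (CGGT, off=0): starts [59, 63, 72, 101] → cuts [59, 63, 72, 101]
  FykIV (GAGC, off=2): starts [6, 23, 28, 55] → cuts [8, 25, 30, 57]
  ZebIX (GCTA, off=0): starts [2, 17, 30, 41, 90] → cuts [2, 17, 30, 41, 90]
  YnoX (CGCCAT, off=0): starts [79, 94] → cuts [79, 94]

All cut coordinates (distinct, sorted): [2, 8, 17, 25, 30, 41, 57, 59, 63, 72, 79, 90, 94, 101]

Fragments:
  2→8: 6 bp
  8→17: 9 bp
  17→25: 8 bp
  25→30: 5 bp
  30→41: 11 bp
  41→57: 16 bp
  57→59: 2 bp
  59→63: 4 bp
  63→72: 9 bp
  72→79: 7 bp
  79→90: 11 bp
  90→94: 4 bp
  94→101: 7 bp
  101→2 (wrap): 107-101+2 = 8 bp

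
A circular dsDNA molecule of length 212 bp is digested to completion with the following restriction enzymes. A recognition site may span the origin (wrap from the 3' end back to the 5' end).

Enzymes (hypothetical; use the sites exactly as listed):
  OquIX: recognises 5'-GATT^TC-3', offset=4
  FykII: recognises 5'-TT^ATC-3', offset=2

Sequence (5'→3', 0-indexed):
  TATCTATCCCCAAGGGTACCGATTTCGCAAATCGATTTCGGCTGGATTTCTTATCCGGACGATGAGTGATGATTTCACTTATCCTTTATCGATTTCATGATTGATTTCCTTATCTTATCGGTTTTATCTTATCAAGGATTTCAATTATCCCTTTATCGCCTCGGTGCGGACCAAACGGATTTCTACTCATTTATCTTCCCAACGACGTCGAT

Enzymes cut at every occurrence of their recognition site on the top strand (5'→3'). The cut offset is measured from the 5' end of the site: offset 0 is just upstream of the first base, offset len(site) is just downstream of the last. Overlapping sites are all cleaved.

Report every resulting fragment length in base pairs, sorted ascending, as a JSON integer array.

[4,5,5,5,6,6,7,7,8,9,10,11,11,12,13,21,22,23,27]

Scan for sites:
  OquIX (GATTTC, off=4): starts [20, 33, 44, 70, 90, 102, 136, 177] → cuts [24, 37, 48, 74, 94, 106, 140, 181]
  FykII (TTATC, off=2): starts [50, 78, 85, 109, 114, 123, 128, 144, 152, 190, 211] → cuts [1, 52, 80, 87, 111, 116, 125, 130, 146, 154, 192]

Pooled cuts: [1, 24, 37, 48, 52, 74, 80, 87, 94, 106, 111, 116, 125, 130, 140, 146, 154, 181, 192]

Fragment lengths:
  1→24: 23 bp
  24→37: 13 bp
  37→48: 11 bp
  48→52: 4 bp
  52→74: 22 bp
  74→80: 6 bp
  80→87: 7 bp
  87→94: 7 bp
  94→106: 12 bp
  106→111: 5 bp
  111→116: 5 bp
  116→125: 9 bp
  125→130: 5 bp
  130→140: 10 bp
  140→146: 6 bp
  146→154: 8 bp
  154→181: 27 bp
  181→192: 11 bp
  192→1 (wrap): 212-192+1 = 21 bp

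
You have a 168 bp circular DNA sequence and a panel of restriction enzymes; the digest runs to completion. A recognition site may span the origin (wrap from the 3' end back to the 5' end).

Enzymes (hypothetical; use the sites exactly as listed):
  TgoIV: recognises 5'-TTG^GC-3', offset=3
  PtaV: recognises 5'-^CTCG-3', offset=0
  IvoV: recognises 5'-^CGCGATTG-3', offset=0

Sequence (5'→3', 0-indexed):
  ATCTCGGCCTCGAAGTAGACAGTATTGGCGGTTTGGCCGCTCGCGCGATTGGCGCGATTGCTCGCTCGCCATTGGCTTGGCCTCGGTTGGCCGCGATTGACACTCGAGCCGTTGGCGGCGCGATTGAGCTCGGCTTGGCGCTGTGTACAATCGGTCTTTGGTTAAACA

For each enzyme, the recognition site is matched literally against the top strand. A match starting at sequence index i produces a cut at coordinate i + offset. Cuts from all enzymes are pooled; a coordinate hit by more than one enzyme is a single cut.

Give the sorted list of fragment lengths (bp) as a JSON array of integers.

[1,2,2,4,4,4,4,5,6,8,8,8,8,9,10,10,11,12,19,33]

Scan for sites:
  TgoIV TTGGC/3: at [24, 32, 48, 71, 76, 86, 111, 134] ⇒ [27, 35, 51, 74, 79, 89, 114, 137]
  PtaV CTCG/0: at [2, 8, 39, 60, 64, 81, 102, 128] ⇒ [2, 8, 39, 60, 64, 81, 102, 128]
  IvoV CGCGATTG/0: at [43, 52, 91, 118] ⇒ [43, 52, 91, 118]

Pooled cuts: [2, 8, 27, 35, 39, 43, 51, 52, 60, 64, 74, 79, 81, 89, 91, 102, 114, 118, 128, 137]

Fragment lengths:
  2→8: 6 bp
  8→27: 19 bp
  27→35: 8 bp
  35→39: 4 bp
  39→43: 4 bp
  43→51: 8 bp
  51→52: 1 bp
  52→60: 8 bp
  60→64: 4 bp
  64→74: 10 bp
  74→79: 5 bp
  79→81: 2 bp
  81→89: 8 bp
  89→91: 2 bp
  91→102: 11 bp
  102→114: 12 bp
  114→118: 4 bp
  118→128: 10 bp
  128→137: 9 bp
  137→2 (wrap): 168-137+2 = 33 bp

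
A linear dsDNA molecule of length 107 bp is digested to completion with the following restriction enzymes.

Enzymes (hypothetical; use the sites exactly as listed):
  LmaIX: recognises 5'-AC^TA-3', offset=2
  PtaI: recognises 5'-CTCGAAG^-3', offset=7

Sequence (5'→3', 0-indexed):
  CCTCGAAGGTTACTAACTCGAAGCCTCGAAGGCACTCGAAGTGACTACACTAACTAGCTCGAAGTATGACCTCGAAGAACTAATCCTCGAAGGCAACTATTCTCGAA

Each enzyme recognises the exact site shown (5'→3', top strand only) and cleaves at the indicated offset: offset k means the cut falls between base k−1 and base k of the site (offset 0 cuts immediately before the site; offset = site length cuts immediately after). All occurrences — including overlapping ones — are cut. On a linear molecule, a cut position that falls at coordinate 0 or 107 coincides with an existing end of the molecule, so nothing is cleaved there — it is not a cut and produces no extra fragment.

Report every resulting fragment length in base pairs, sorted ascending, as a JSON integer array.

Scan for sites:
  LmaIX (ACTA, off=2): starts [11, 43, 48, 52, 78, 95] → cuts [13, 45, 50, 54, 80, 97]
  PtaI (CTCGAAG, off=7): starts [1, 16, 24, 34, 57, 70, 85] → cuts [8, 23, 31, 41, 64, 77, 92]

All cut coordinates (distinct, sorted): [8, 13, 23, 31, 41, 45, 50, 54, 64, 77, 80, 92, 97]

Fragment lengths:
  [0,8): 8 bp
  [8,13): 5 bp
  [13,23): 10 bp
  [23,31): 8 bp
  [31,41): 10 bp
  [41,45): 4 bp
  [45,50): 5 bp
  [50,54): 4 bp
  [54,64): 10 bp
  [64,77): 13 bp
  [77,80): 3 bp
  [80,92): 12 bp
  [92,97): 5 bp
  [97,107): 10 bp

[3,4,4,5,5,5,8,8,10,10,10,10,12,13]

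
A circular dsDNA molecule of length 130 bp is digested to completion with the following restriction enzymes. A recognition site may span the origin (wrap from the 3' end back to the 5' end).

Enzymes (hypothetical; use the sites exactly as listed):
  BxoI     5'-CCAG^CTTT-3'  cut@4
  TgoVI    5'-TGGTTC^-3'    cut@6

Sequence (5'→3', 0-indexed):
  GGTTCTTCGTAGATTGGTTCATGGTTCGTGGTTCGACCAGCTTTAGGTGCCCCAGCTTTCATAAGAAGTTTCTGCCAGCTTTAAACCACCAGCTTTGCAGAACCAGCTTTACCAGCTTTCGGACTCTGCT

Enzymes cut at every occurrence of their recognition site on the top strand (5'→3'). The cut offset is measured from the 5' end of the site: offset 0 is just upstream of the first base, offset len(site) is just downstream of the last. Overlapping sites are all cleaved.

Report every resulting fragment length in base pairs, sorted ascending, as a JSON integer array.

[6,7,7,9,14,14,15,15,20,23]

Scan for sites:
  BxoI (CCAGCTTT, off=4): starts [36, 51, 74, 88, 102, 111] → cuts [40, 55, 78, 92, 106, 115]
  TgoVI (TGGTTC, off=6): starts [14, 21, 28, 129] → cuts [5, 20, 27, 34]

All cut coordinates (distinct, sorted): [5, 20, 27, 34, 40, 55, 78, 92, 106, 115]

Fragment lengths:
  5→20: 15 bp
  20→27: 7 bp
  27→34: 7 bp
  34→40: 6 bp
  40→55: 15 bp
  55→78: 23 bp
  78→92: 14 bp
  92→106: 14 bp
  106→115: 9 bp
  115→5 (wrap): 130-115+5 = 20 bp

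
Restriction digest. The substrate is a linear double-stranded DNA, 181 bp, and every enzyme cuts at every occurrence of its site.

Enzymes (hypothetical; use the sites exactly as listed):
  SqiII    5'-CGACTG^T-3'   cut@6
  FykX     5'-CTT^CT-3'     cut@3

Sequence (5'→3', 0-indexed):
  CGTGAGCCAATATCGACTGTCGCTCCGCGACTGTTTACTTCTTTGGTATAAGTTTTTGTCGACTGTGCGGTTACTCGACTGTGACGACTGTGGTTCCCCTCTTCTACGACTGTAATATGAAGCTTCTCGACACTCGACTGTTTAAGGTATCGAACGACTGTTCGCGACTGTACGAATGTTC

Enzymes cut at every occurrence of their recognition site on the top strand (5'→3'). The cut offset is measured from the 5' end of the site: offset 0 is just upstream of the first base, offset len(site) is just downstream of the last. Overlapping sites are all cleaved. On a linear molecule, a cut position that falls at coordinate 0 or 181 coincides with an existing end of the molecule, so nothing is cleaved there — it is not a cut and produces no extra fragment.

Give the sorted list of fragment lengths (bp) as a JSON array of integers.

Scan for sites:
  SqiII CGACTGT/6: at [13, 27, 59, 75, 84, 106, 134, 154, 164] ⇒ [19, 33, 65, 81, 90, 112, 140, 160, 170]
  FykX CTTCT/3: at [37, 100, 122] ⇒ [40, 103, 125]

All cut coordinates (distinct, sorted): [19, 33, 40, 65, 81, 90, 103, 112, 125, 140, 160, 170]

Fragment lengths:
  [0,19): 19 bp
  [19,33): 14 bp
  [33,40): 7 bp
  [40,65): 25 bp
  [65,81): 16 bp
  [81,90): 9 bp
  [90,103): 13 bp
  [103,112): 9 bp
  [112,125): 13 bp
  [125,140): 15 bp
  [140,160): 20 bp
  [160,170): 10 bp
  [170,181): 11 bp

[7,9,9,10,11,13,13,14,15,16,19,20,25]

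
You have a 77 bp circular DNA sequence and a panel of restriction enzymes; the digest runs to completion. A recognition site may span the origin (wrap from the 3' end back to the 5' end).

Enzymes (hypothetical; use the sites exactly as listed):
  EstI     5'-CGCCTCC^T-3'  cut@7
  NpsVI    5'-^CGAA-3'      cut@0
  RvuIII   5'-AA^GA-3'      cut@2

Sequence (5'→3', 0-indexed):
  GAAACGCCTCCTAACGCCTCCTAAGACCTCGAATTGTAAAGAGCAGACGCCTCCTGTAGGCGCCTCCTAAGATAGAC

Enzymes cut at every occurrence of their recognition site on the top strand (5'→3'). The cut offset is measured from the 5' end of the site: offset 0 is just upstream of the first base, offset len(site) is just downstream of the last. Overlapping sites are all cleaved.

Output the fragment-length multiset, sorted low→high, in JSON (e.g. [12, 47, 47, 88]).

Per-enzyme occurrences:
  EstI CGCCTCCT/7: at [4, 14, 47, 60] ⇒ [11, 21, 54, 67]
  NpsVI CGAA/0: at [29, 76] ⇒ [29, 76]
  RvuIII AAGA/2: at [22, 38, 68] ⇒ [24, 40, 70]

All cut coordinates (distinct, sorted): [11, 21, 24, 29, 40, 54, 67, 70, 76]

Fragments:
  11→21: 10 bp
  21→24: 3 bp
  24→29: 5 bp
  29→40: 11 bp
  40→54: 14 bp
  54→67: 13 bp
  67→70: 3 bp
  70→76: 6 bp
  76→11 (wrap): 77-76+11 = 12 bp

[3,3,5,6,10,11,12,13,14]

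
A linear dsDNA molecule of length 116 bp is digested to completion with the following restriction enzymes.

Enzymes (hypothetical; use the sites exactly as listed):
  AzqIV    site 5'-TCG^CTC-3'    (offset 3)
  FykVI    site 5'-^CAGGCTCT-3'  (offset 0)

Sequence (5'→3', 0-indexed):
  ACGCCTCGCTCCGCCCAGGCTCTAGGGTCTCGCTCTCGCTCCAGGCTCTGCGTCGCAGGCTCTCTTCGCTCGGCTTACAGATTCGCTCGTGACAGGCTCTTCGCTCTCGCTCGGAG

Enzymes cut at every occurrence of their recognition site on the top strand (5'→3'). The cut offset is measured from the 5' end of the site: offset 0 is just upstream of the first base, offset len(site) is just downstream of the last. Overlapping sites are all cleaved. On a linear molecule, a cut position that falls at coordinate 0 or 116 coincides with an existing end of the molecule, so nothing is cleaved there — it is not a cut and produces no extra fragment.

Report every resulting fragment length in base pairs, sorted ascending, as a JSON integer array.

[3,6,6,7,7,7,8,11,13,14,17,17]

Per-enzyme occurrences:
  AzqIV (TCGCTC, off=3): starts [5, 29, 35, 65, 82, 100, 106] → cuts [8, 32, 38, 68, 85, 103, 109]
  FykVI (CAGGCTCT, off=0): starts [15, 41, 55, 92] → cuts [15, 41, 55, 92]

Pooled cuts: [8, 15, 32, 38, 41, 55, 68, 85, 92, 103, 109]

Fragment lengths:
  [0,8): 8 bp
  [8,15): 7 bp
  [15,32): 17 bp
  [32,38): 6 bp
  [38,41): 3 bp
  [41,55): 14 bp
  [55,68): 13 bp
  [68,85): 17 bp
  [85,92): 7 bp
  [92,103): 11 bp
  [103,109): 6 bp
  [109,116): 7 bp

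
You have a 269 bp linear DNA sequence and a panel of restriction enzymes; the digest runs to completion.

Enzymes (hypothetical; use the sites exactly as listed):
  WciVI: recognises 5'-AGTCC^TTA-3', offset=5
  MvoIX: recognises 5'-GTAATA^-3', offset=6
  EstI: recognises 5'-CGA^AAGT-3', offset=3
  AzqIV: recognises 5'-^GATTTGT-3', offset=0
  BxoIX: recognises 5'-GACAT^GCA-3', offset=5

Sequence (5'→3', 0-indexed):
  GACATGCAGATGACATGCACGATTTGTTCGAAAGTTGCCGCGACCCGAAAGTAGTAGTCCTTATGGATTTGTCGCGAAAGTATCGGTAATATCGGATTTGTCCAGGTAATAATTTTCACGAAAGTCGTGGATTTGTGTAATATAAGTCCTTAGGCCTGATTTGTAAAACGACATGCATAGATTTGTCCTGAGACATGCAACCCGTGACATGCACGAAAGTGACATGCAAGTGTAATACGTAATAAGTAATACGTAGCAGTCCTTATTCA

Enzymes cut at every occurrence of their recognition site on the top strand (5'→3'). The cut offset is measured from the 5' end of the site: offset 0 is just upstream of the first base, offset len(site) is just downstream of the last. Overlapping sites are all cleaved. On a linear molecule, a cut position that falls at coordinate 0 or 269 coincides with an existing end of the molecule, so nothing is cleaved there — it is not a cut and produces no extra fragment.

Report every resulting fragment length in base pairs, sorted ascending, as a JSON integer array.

[3,4,5,5,5,6,7,7,7,7,8,8,9,10,11,11,11,12,12,12,13,14,14,17,17,17,17]

Per-enzyme occurrences:
  WciVI AGTCCTTA/5: at [55, 144, 257] ⇒ [60, 149, 262]
  MvoIX GTAATA/6: at [85, 105, 136, 231, 238, 245] ⇒ [91, 111, 142, 237, 244, 251]
  EstI CGAAAGT/3: at [28, 45, 74, 118, 213] ⇒ [31, 48, 77, 121, 216]
  AzqIV GATTTGT/0: at [20, 65, 94, 129, 157, 179] ⇒ [20, 65, 94, 129, 157, 179]
  BxoIX GACATGCA/5: at [0, 11, 169, 191, 205, 220] ⇒ [5, 16, 174, 196, 210, 225]

Pooled cuts: [5, 16, 20, 31, 48, 60, 65, 77, 91, 94, 111, 121, 129, 142, 149, 157, 174, 179, 196, 210, 216, 225, 237, 244, 251, 262]

Fragment lengths:
  [0,5): 5 bp
  [5,16): 11 bp
  [16,20): 4 bp
  [20,31): 11 bp
  [31,48): 17 bp
  [48,60): 12 bp
  [60,65): 5 bp
  [65,77): 12 bp
  [77,91): 14 bp
  [91,94): 3 bp
  [94,111): 17 bp
  [111,121): 10 bp
  [121,129): 8 bp
  [129,142): 13 bp
  [142,149): 7 bp
  [149,157): 8 bp
  [157,174): 17 bp
  [174,179): 5 bp
  [179,196): 17 bp
  [196,210): 14 bp
  [210,216): 6 bp
  [216,225): 9 bp
  [225,237): 12 bp
  [237,244): 7 bp
  [244,251): 7 bp
  [251,262): 11 bp
  [262,269): 7 bp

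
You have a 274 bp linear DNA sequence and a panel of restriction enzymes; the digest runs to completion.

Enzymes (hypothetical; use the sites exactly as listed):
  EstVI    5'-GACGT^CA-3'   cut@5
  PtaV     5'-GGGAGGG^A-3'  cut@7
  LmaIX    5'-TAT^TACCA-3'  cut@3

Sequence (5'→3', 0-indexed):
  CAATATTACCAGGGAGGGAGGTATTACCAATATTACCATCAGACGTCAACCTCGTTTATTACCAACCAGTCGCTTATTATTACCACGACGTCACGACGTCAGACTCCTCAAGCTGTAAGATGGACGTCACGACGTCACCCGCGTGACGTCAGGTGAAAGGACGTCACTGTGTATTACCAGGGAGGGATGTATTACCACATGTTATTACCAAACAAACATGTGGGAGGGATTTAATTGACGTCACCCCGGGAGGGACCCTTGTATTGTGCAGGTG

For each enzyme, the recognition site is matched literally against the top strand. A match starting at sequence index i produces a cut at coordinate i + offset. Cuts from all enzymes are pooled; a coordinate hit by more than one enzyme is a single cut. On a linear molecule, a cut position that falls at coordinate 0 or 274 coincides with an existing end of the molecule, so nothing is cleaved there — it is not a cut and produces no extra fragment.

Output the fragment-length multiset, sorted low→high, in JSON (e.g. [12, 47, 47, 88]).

Site scan:
  EstVI GACGTCA/5: at [41, 86, 94, 122, 130, 144, 159, 236] ⇒ [46, 91, 99, 127, 135, 149, 164, 241]
  PtaV GGGAGGGA/7: at [11, 179, 221, 247] ⇒ [18, 186, 228, 254]
  LmaIX TATTACCA/3: at [3, 21, 30, 56, 77, 171, 189, 202] ⇒ [6, 24, 33, 59, 80, 174, 192, 205]

Pooled cuts: [6, 18, 24, 33, 46, 59, 80, 91, 99, 127, 135, 149, 164, 174, 186, 192, 205, 228, 241, 254]

Fragment lengths:
  [0,6): 6 bp
  [6,18): 12 bp
  [18,24): 6 bp
  [24,33): 9 bp
  [33,46): 13 bp
  [46,59): 13 bp
  [59,80): 21 bp
  [80,91): 11 bp
  [91,99): 8 bp
  [99,127): 28 bp
  [127,135): 8 bp
  [135,149): 14 bp
  [149,164): 15 bp
  [164,174): 10 bp
  [174,186): 12 bp
  [186,192): 6 bp
  [192,205): 13 bp
  [205,228): 23 bp
  [228,241): 13 bp
  [241,254): 13 bp
  [254,274): 20 bp

[6,6,6,8,8,9,10,11,12,12,13,13,13,13,13,14,15,20,21,23,28]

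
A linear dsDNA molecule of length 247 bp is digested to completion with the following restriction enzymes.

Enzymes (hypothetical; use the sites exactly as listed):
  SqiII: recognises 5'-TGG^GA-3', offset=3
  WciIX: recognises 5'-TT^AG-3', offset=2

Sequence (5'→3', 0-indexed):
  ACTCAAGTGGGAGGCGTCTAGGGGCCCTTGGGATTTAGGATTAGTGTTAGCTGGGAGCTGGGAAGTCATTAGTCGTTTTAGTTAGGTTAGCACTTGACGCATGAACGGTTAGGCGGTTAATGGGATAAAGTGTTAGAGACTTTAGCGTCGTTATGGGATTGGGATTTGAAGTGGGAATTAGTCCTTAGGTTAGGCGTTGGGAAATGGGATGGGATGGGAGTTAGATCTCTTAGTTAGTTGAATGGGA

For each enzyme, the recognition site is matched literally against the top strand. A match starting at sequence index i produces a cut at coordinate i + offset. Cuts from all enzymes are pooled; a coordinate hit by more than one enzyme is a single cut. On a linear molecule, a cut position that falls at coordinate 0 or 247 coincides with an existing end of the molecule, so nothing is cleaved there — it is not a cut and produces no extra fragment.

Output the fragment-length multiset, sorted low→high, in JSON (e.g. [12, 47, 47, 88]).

Scan for sites:
  SqiII (TGGGA, off=3): starts [7, 28, 51, 58, 120, 153, 159, 171, 197, 204, 209, 214, 242] → cuts [10, 31, 54, 61, 123, 156, 162, 174, 200, 207, 212, 217, 245]
  WciIX (TTAG, off=2): starts [34, 40, 46, 68, 77, 81, 86, 108, 132, 141, 177, 184, 189, 220, 229, 233] → cuts [36, 42, 48, 70, 79, 83, 88, 110, 134, 143, 179, 186, 191, 222, 231, 235]

Pooled cuts: [10, 31, 36, 42, 48, 54, 61, 70, 79, 83, 88, 110, 123, 134, 143, 156, 162, 174, 179, 186, 191, 200, 207, 212, 217, 222, 231, 235, 245]

Fragments:
  [0,10): 10 bp
  [10,31): 21 bp
  [31,36): 5 bp
  [36,42): 6 bp
  [42,48): 6 bp
  [48,54): 6 bp
  [54,61): 7 bp
  [61,70): 9 bp
  [70,79): 9 bp
  [79,83): 4 bp
  [83,88): 5 bp
  [88,110): 22 bp
  [110,123): 13 bp
  [123,134): 11 bp
  [134,143): 9 bp
  [143,156): 13 bp
  [156,162): 6 bp
  [162,174): 12 bp
  [174,179): 5 bp
  [179,186): 7 bp
  [186,191): 5 bp
  [191,200): 9 bp
  [200,207): 7 bp
  [207,212): 5 bp
  [212,217): 5 bp
  [217,222): 5 bp
  [222,231): 9 bp
  [231,235): 4 bp
  [235,245): 10 bp
  [245,247): 2 bp

[2,4,4,5,5,5,5,5,5,5,6,6,6,6,7,7,7,9,9,9,9,9,10,10,11,12,13,13,21,22]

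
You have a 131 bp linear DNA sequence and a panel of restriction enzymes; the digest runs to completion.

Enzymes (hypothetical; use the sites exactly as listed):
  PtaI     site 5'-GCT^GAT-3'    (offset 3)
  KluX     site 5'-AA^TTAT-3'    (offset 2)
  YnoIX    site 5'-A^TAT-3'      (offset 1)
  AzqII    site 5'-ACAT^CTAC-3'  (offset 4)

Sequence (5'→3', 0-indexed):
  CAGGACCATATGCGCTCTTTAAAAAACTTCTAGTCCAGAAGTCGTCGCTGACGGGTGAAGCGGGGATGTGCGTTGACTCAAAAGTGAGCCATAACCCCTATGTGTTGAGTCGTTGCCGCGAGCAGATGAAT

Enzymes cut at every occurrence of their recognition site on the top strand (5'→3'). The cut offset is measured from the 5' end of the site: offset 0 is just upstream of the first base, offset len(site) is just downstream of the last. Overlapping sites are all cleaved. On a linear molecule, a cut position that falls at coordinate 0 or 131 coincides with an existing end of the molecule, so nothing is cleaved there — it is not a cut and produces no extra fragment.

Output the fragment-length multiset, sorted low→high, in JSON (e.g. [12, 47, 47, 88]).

Site scan:
  PtaI (GCTGAT, off=3): no sites
  KluX (AATTAT, off=2): no sites
  YnoIX (ATAT, off=1): starts [7] → cuts [8]
  AzqII (ACATCTAC, off=4): no sites

Pooled cuts: [8]

Fragment lengths:
  [0,8): 8 bp
  [8,131): 123 bp

[8,123]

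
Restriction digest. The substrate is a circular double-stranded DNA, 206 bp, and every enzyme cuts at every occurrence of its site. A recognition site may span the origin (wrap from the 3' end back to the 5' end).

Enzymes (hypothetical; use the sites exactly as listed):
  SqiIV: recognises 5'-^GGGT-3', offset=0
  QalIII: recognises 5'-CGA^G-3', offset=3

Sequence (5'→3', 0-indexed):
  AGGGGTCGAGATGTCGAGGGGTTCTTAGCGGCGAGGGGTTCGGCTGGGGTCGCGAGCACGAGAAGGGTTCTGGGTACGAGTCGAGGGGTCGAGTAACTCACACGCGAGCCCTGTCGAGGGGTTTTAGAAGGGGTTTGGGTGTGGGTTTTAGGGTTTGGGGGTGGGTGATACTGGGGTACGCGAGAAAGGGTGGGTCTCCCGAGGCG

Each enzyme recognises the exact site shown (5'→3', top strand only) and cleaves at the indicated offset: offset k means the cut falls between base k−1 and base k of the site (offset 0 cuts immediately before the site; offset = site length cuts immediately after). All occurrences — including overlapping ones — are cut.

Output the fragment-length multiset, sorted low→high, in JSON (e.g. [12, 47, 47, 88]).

[1,1,1,1,1,3,4,4,4,5,5,6,6,6,7,7,7,8,8,8,8,9,10,10,11,11,11,12,15,16]

Site scan:
  SqiIV GGGT/0: at [2, 18, 35, 46, 64, 71, 85, 118, 130, 136, 142, 150, 158, 162, 173, 187, 191] ⇒ [2, 18, 35, 46, 64, 71, 85, 118, 130, 136, 142, 150, 158, 162, 173, 187, 191]
  QalIII CGAG/3: at [6, 14, 31, 52, 58, 76, 81, 89, 104, 114, 180, 199, 204] ⇒ [1, 9, 17, 34, 55, 61, 79, 84, 92, 107, 117, 183, 202]

All cut coordinates (distinct, sorted): [1, 2, 9, 17, 18, 34, 35, 46, 55, 61, 64, 71, 79, 84, 85, 92, 107, 117, 118, 130, 136, 142, 150, 158, 162, 173, 183, 187, 191, 202]

Fragments:
  1→2: 1 bp
  2→9: 7 bp
  9→17: 8 bp
  17→18: 1 bp
  18→34: 16 bp
  34→35: 1 bp
  35→46: 11 bp
  46→55: 9 bp
  55→61: 6 bp
  61→64: 3 bp
  64→71: 7 bp
  71→79: 8 bp
  79→84: 5 bp
  84→85: 1 bp
  85→92: 7 bp
  92→107: 15 bp
  107→117: 10 bp
  117→118: 1 bp
  118→130: 12 bp
  130→136: 6 bp
  136→142: 6 bp
  142→150: 8 bp
  150→158: 8 bp
  158→162: 4 bp
  162→173: 11 bp
  173→183: 10 bp
  183→187: 4 bp
  187→191: 4 bp
  191→202: 11 bp
  202→1 (wrap): 206-202+1 = 5 bp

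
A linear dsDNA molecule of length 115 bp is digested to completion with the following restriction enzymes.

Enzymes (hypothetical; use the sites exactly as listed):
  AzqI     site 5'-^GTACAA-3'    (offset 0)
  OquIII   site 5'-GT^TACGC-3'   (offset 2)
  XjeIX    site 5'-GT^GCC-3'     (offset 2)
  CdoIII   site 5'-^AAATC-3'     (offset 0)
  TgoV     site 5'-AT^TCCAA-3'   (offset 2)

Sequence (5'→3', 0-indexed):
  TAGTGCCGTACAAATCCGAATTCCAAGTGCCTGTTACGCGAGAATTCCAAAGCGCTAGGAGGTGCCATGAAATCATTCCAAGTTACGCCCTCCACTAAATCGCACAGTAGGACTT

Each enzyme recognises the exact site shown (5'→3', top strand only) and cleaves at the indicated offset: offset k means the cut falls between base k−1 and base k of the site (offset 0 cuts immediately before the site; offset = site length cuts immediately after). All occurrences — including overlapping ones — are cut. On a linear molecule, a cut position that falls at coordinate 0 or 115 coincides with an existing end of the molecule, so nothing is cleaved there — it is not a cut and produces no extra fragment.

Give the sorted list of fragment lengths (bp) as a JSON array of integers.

Per-enzyme occurrences:
  AzqI GTACAA/0: at [7] ⇒ [7]
  OquIII GTTACGC/2: at [32, 81] ⇒ [34, 83]
  XjeIX GTGCC/2: at [2, 26, 61] ⇒ [4, 28, 63]
  CdoIII AAATC/0: at [11, 69, 96] ⇒ [11, 69, 96]
  TgoV ATTCCAA/2: at [19, 43, 74] ⇒ [21, 45, 76]

All cut coordinates (distinct, sorted): [4, 7, 11, 21, 28, 34, 45, 63, 69, 76, 83, 96]

Fragment lengths:
  [0,4): 4 bp
  [4,7): 3 bp
  [7,11): 4 bp
  [11,21): 10 bp
  [21,28): 7 bp
  [28,34): 6 bp
  [34,45): 11 bp
  [45,63): 18 bp
  [63,69): 6 bp
  [69,76): 7 bp
  [76,83): 7 bp
  [83,96): 13 bp
  [96,115): 19 bp

[3,4,4,6,6,7,7,7,10,11,13,18,19]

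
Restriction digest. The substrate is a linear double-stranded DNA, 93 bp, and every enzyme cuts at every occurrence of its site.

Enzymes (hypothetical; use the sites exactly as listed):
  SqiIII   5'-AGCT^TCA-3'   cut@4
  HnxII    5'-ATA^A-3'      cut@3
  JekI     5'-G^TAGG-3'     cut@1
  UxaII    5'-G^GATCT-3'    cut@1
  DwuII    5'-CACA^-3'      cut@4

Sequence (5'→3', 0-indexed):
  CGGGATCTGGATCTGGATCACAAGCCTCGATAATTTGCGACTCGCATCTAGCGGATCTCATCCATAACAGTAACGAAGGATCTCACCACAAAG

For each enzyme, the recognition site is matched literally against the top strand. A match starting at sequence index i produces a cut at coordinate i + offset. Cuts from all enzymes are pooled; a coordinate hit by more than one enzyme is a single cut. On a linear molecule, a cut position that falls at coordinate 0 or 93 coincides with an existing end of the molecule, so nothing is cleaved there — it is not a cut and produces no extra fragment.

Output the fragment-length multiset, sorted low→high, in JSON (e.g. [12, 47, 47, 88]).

[3,3,6,10,12,12,13,13,21]

Per-enzyme occurrences:
  SqiIII (AGCTTCA, off=4): no sites
  HnxII (ATAA, off=3): starts [29, 63] → cuts [32, 66]
  JekI (GTAGG, off=1): no sites
  UxaII (GGATCT, off=1): starts [2, 8, 52, 77] → cuts [3, 9, 53, 78]
  DwuII (CACA, off=4): starts [18, 86] → cuts [22, 90]

All cut coordinates (distinct, sorted): [3, 9, 22, 32, 53, 66, 78, 90]

Fragment lengths:
  [0,3): 3 bp
  [3,9): 6 bp
  [9,22): 13 bp
  [22,32): 10 bp
  [32,53): 21 bp
  [53,66): 13 bp
  [66,78): 12 bp
  [78,90): 12 bp
  [90,93): 3 bp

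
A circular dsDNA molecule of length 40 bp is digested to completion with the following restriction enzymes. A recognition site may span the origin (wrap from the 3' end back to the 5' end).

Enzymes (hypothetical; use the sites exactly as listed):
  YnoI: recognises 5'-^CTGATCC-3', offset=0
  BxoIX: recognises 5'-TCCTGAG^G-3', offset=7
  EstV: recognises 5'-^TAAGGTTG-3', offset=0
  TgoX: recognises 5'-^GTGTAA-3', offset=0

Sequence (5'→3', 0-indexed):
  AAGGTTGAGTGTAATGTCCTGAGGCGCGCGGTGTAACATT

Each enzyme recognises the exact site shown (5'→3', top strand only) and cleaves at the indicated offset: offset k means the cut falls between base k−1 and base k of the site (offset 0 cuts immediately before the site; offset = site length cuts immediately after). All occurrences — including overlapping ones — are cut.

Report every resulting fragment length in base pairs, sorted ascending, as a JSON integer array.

[7,9,9,15]

Scan for sites:
  YnoI (CTGATCC, off=0): no sites
  BxoIX TCCTGAGG/7: at [16] ⇒ [23]
  EstV TAAGGTTG/0: at [39] ⇒ [39]
  TgoX GTGTAA/0: at [8, 30] ⇒ [8, 30]

Pooled cuts: [8, 23, 30, 39]

Fragments:
  8→23: 15 bp
  23→30: 7 bp
  30→39: 9 bp
  39→8 (wrap): 40-39+8 = 9 bp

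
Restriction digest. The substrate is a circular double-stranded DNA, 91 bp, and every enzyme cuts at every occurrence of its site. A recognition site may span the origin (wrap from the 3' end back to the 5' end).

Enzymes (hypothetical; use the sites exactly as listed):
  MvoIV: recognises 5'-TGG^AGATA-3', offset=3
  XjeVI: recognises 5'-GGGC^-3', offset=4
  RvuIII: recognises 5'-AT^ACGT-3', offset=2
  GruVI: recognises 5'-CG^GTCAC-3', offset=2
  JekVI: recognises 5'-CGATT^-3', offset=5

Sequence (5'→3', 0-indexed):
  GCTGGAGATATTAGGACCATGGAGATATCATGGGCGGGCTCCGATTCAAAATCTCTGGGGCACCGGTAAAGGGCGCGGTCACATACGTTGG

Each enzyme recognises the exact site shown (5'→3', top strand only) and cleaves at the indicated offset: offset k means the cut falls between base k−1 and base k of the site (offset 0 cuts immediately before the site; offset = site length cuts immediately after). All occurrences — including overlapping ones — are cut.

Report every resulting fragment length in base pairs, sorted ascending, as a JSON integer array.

Scan for sites:
  MvoIV TGGAGATA/3: at [2, 19] ⇒ [5, 22]
  XjeVI GGGC/4: at [31, 35, 57, 70, 89] ⇒ [2, 35, 39, 61, 74]
  RvuIII ATACGT/2: at [82] ⇒ [84]
  GruVI CGGTCAC/2: at [75] ⇒ [77]
  JekVI CGATT/5: at [41] ⇒ [46]

All cut coordinates (distinct, sorted): [2, 5, 22, 35, 39, 46, 61, 74, 77, 84]

Fragments:
  2→5: 3 bp
  5→22: 17 bp
  22→35: 13 bp
  35→39: 4 bp
  39→46: 7 bp
  46→61: 15 bp
  61→74: 13 bp
  74→77: 3 bp
  77→84: 7 bp
  84→2 (wrap): 91-84+2 = 9 bp

[3,3,4,7,7,9,13,13,15,17]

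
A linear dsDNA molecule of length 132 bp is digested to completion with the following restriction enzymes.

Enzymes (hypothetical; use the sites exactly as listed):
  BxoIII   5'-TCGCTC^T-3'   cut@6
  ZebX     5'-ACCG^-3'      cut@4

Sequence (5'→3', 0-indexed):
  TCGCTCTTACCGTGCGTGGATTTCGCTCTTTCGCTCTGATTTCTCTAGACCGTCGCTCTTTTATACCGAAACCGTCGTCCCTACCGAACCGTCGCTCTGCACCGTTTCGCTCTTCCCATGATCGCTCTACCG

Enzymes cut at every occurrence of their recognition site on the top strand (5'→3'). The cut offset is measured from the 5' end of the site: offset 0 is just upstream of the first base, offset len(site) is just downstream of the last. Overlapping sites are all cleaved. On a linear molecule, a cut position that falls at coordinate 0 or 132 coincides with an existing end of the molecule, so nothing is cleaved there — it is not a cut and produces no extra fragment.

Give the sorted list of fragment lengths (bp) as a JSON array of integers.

[5,5,6,6,6,6,6,7,8,8,10,12,15,16,16]

Scan for sites:
  BxoIII TCGCTCT/6: at [0, 22, 30, 52, 91, 106, 121] ⇒ [6, 28, 36, 58, 97, 112, 127]
  ZebX ACCG/4: at [8, 48, 64, 70, 82, 87, 100, 128] ⇒ [12, 52, 68, 74, 86, 91, 104] (position 132 is a terminus of the linear molecule — no cut)

Pooled cuts: [6, 12, 28, 36, 52, 58, 68, 74, 86, 91, 97, 104, 112, 127]

Fragment lengths:
  [0,6): 6 bp
  [6,12): 6 bp
  [12,28): 16 bp
  [28,36): 8 bp
  [36,52): 16 bp
  [52,58): 6 bp
  [58,68): 10 bp
  [68,74): 6 bp
  [74,86): 12 bp
  [86,91): 5 bp
  [91,97): 6 bp
  [97,104): 7 bp
  [104,112): 8 bp
  [112,127): 15 bp
  [127,132): 5 bp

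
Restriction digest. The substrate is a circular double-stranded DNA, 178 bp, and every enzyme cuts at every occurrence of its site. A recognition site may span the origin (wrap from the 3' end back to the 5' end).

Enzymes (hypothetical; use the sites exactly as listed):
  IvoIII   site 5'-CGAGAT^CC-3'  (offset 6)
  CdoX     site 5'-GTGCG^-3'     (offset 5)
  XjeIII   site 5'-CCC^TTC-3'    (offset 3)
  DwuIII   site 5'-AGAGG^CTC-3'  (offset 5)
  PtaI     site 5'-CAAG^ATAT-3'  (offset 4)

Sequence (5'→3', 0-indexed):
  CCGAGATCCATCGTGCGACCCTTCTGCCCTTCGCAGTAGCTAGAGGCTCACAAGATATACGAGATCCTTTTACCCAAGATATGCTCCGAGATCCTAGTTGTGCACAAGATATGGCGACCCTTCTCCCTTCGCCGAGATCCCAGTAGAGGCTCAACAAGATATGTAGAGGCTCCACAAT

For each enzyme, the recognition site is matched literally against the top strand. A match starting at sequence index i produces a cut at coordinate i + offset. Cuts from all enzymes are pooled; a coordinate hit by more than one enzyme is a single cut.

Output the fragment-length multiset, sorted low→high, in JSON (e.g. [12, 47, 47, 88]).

Scan for sites:
  IvoIII CGAGATCC/6: at [1, 59, 86, 132] ⇒ [7, 65, 92, 138]
  CdoX GTGCG/5: at [12] ⇒ [17]
  XjeIII CCCTTC/3: at [18, 26, 117, 124] ⇒ [21, 29, 120, 127]
  DwuIII AGAGGCTC/5: at [41, 144, 164] ⇒ [46, 149, 169]
  PtaI CAAGATAT/4: at [50, 74, 104, 154] ⇒ [54, 78, 108, 158]

All cut coordinates (distinct, sorted): [7, 17, 21, 29, 46, 54, 65, 78, 92, 108, 120, 127, 138, 149, 158, 169]

Fragments:
  7→17: 10 bp
  17→21: 4 bp
  21→29: 8 bp
  29→46: 17 bp
  46→54: 8 bp
  54→65: 11 bp
  65→78: 13 bp
  78→92: 14 bp
  92→108: 16 bp
  108→120: 12 bp
  120→127: 7 bp
  127→138: 11 bp
  138→149: 11 bp
  149→158: 9 bp
  158→169: 11 bp
  169→7 (wrap): 178-169+7 = 16 bp

[4,7,8,8,9,10,11,11,11,11,12,13,14,16,16,17]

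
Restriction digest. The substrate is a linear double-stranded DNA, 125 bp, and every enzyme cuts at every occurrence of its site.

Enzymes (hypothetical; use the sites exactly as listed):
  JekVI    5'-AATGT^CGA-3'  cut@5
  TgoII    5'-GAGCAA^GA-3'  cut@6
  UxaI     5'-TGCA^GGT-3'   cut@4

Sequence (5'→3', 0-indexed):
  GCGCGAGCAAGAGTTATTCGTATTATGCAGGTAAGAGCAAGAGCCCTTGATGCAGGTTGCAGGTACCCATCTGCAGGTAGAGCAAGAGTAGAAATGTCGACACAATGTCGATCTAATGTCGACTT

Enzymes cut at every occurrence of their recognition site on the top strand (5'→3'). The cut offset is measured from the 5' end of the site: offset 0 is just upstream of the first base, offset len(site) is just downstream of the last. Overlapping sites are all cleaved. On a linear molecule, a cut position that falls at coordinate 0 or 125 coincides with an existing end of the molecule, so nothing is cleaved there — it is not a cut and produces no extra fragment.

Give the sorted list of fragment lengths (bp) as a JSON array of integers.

Scan for sites:
  JekVI AATGTCGA/5: at [92, 103, 114] ⇒ [97, 108, 119]
  TgoII GAGCAAGA/6: at [4, 34, 79] ⇒ [10, 40, 85]
  UxaI TGCAGGT/4: at [25, 50, 57, 71] ⇒ [29, 54, 61, 75]

All cut coordinates (distinct, sorted): [10, 29, 40, 54, 61, 75, 85, 97, 108, 119]

Fragments:
  [0,10): 10 bp
  [10,29): 19 bp
  [29,40): 11 bp
  [40,54): 14 bp
  [54,61): 7 bp
  [61,75): 14 bp
  [75,85): 10 bp
  [85,97): 12 bp
  [97,108): 11 bp
  [108,119): 11 bp
  [119,125): 6 bp

[6,7,10,10,11,11,11,12,14,14,19]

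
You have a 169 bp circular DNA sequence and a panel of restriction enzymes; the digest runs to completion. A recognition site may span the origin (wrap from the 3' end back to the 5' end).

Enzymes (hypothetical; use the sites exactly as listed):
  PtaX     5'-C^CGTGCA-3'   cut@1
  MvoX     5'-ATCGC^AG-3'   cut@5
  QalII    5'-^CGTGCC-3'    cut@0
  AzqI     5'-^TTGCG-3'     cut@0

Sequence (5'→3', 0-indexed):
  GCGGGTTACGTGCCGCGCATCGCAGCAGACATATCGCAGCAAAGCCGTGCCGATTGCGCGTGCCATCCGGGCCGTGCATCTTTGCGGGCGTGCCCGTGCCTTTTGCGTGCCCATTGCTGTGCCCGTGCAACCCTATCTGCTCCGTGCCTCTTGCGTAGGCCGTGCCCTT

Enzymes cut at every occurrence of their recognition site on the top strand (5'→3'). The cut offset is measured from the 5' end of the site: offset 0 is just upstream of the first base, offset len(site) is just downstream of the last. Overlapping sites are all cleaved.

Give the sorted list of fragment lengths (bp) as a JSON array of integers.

Site scan:
  PtaX CCGTGCA/1: at [71, 122] ⇒ [72, 123]
  MvoX ATCGCAG/5: at [18, 32] ⇒ [23, 37]
  QalII CGTGCC/0: at [8, 45, 58, 88, 94, 105, 142, 160] ⇒ [8, 45, 58, 88, 94, 105, 142, 160]
  AzqI TTGCG/0: at [53, 81, 102, 150, 167] ⇒ [53, 81, 102, 150, 167]

All cut coordinates (distinct, sorted): [8, 23, 37, 45, 53, 58, 72, 81, 88, 94, 102, 105, 123, 142, 150, 160, 167]

Fragments:
  8→23: 15 bp
  23→37: 14 bp
  37→45: 8 bp
  45→53: 8 bp
  53→58: 5 bp
  58→72: 14 bp
  72→81: 9 bp
  81→88: 7 bp
  88→94: 6 bp
  94→102: 8 bp
  102→105: 3 bp
  105→123: 18 bp
  123→142: 19 bp
  142→150: 8 bp
  150→160: 10 bp
  160→167: 7 bp
  167→8 (wrap): 169-167+8 = 10 bp

[3,5,6,7,7,8,8,8,8,9,10,10,14,14,15,18,19]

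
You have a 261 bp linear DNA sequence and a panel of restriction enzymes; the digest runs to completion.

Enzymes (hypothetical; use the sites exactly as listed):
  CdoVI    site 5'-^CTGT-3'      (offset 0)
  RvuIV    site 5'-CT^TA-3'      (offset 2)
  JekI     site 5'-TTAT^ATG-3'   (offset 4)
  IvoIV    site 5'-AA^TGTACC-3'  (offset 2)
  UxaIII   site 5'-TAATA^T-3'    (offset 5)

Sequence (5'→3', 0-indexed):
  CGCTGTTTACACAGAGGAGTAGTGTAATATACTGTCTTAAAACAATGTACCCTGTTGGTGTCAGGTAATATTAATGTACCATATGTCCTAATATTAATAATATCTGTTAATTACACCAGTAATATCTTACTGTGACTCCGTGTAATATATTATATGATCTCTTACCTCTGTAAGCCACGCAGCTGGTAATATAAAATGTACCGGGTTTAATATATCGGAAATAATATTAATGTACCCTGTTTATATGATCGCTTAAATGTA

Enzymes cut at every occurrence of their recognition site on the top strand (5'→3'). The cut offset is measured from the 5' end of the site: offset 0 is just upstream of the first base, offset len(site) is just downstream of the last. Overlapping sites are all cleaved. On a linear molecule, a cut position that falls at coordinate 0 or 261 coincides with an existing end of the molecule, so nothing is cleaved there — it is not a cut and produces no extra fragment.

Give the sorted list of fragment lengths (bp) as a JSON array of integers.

Scan for sites:
  CdoVI CTGT/0: at [2, 31, 51, 103, 129, 167, 236] ⇒ [2, 31, 51, 103, 129, 167, 236]
  RvuIV CTTA/2: at [35, 125, 160, 251] ⇒ [37, 127, 162, 253]
  JekI TTATATG/4: at [149, 240] ⇒ [153, 244]
  IvoIV AATGTACC/2: at [43, 72, 194, 228] ⇒ [45, 74, 196, 230]
  UxaIII TAATAT/5: at [24, 65, 88, 97, 119, 142, 186, 207, 221] ⇒ [29, 70, 93, 102, 124, 147, 191, 212, 226]

All cut coordinates (distinct, sorted): [2, 29, 31, 37, 45, 51, 70, 74, 93, 102, 103, 124, 127, 129, 147, 153, 162, 167, 191, 196, 212, 226, 230, 236, 244, 253]

Fragments:
  [0,2): 2 bp
  [2,29): 27 bp
  [29,31): 2 bp
  [31,37): 6 bp
  [37,45): 8 bp
  [45,51): 6 bp
  [51,70): 19 bp
  [70,74): 4 bp
  [74,93): 19 bp
  [93,102): 9 bp
  [102,103): 1 bp
  [103,124): 21 bp
  [124,127): 3 bp
  [127,129): 2 bp
  [129,147): 18 bp
  [147,153): 6 bp
  [153,162): 9 bp
  [162,167): 5 bp
  [167,191): 24 bp
  [191,196): 5 bp
  [196,212): 16 bp
  [212,226): 14 bp
  [226,230): 4 bp
  [230,236): 6 bp
  [236,244): 8 bp
  [244,253): 9 bp
  [253,261): 8 bp

[1,2,2,2,3,4,4,5,5,6,6,6,6,8,8,8,9,9,9,14,16,18,19,19,21,24,27]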